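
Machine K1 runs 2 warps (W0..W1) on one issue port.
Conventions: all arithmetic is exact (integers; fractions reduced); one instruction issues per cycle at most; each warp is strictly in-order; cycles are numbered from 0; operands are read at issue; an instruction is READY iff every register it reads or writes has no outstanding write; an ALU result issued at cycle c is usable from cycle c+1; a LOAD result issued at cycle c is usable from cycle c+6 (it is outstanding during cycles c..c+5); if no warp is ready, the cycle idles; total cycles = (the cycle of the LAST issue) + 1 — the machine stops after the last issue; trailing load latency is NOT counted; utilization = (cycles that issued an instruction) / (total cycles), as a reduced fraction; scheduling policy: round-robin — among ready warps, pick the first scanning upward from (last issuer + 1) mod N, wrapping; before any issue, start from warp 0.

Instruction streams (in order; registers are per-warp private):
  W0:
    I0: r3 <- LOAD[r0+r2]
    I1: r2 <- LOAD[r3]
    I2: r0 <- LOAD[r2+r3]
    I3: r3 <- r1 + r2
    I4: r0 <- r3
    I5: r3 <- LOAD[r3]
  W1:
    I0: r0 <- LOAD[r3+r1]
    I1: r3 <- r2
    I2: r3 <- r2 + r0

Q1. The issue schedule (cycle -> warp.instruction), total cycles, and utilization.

cycle 0: W0.I0
cycle 1: W1.I0
cycle 2: W1.I1
cycle 3: idle
cycle 4: idle
cycle 5: idle
cycle 6: W0.I1
cycle 7: W1.I2
cycle 8: idle
cycle 9: idle
cycle 10: idle
cycle 11: idle
cycle 12: W0.I2
cycle 13: W0.I3
cycle 14: idle
cycle 15: idle
cycle 16: idle
cycle 17: idle
cycle 18: W0.I4
cycle 19: W0.I5

Answer: 20 cycles, utilization 9/20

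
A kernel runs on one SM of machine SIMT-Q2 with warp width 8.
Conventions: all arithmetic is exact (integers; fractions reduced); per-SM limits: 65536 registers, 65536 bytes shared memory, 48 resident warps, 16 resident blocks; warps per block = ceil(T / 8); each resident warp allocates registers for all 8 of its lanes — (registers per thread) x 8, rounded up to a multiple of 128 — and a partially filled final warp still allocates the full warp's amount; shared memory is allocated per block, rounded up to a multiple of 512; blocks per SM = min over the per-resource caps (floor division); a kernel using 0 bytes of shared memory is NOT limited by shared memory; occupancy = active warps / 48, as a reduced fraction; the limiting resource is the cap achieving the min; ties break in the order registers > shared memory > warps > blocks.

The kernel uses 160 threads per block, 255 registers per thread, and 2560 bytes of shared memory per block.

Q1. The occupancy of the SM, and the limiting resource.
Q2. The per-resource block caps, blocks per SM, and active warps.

Answer: occupancy 5/12, limited by registers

registers: 1 block
shared memory: 25 blocks
warps: 2 blocks
blocks: 16 blocks

Answer: 1 block, 20 active warps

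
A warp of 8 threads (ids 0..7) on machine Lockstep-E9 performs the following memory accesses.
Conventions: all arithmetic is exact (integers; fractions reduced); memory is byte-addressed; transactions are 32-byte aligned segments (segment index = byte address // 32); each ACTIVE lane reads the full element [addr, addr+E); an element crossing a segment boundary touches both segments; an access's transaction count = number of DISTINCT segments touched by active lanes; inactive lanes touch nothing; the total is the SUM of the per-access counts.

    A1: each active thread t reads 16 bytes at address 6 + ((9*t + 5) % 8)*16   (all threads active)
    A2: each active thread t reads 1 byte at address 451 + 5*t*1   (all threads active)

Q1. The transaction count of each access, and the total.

A1: 5 transactions
A2: 2 transactions

Answer: 5,2; total 7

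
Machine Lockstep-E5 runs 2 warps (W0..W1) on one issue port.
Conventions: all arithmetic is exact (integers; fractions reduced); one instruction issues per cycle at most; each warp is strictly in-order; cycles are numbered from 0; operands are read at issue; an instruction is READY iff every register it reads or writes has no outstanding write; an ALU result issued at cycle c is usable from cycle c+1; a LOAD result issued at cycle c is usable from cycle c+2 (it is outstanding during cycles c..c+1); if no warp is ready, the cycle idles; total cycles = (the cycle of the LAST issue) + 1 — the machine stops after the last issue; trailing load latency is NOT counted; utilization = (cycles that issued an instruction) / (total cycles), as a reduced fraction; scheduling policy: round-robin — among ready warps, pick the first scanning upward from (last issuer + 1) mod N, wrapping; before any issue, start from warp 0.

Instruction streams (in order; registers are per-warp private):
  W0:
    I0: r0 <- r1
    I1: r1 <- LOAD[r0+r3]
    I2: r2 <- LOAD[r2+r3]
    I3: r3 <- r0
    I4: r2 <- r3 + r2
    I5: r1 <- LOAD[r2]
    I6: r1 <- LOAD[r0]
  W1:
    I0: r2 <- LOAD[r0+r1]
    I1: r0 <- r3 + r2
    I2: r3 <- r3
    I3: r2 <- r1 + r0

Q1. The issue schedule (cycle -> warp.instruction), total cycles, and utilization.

cycle 0: W0.I0
cycle 1: W1.I0
cycle 2: W0.I1
cycle 3: W1.I1
cycle 4: W0.I2
cycle 5: W1.I2
cycle 6: W0.I3
cycle 7: W1.I3
cycle 8: W0.I4
cycle 9: W0.I5
cycle 10: idle
cycle 11: W0.I6

Answer: 12 cycles, utilization 11/12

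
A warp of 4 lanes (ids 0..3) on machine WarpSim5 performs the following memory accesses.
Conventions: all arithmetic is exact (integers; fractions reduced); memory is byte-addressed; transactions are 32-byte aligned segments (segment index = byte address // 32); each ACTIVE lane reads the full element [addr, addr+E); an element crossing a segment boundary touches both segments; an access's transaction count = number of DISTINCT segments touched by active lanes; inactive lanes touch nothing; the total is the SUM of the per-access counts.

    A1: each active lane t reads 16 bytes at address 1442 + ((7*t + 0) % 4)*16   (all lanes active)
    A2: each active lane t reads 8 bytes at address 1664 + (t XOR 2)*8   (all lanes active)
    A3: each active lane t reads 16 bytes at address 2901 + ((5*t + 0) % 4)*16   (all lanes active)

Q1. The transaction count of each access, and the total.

A1: 3 transactions
A2: 1 transaction
A3: 3 transactions

Answer: 3,1,3; total 7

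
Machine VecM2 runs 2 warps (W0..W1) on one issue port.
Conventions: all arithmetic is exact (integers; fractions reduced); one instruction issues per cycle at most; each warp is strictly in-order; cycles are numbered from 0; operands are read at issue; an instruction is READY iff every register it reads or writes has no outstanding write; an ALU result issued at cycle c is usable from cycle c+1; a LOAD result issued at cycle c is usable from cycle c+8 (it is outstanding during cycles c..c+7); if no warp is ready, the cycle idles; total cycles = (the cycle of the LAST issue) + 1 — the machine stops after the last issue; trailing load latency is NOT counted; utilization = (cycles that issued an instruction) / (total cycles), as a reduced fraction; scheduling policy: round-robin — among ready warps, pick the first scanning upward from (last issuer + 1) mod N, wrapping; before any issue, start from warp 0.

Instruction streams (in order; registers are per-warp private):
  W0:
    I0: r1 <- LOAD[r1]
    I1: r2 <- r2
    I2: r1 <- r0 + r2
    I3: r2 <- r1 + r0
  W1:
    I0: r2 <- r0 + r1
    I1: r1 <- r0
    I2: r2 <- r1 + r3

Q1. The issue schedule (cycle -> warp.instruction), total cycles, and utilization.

cycle 0: W0.I0
cycle 1: W1.I0
cycle 2: W0.I1
cycle 3: W1.I1
cycle 4: W1.I2
cycle 5: idle
cycle 6: idle
cycle 7: idle
cycle 8: W0.I2
cycle 9: W0.I3

Answer: 10 cycles, utilization 7/10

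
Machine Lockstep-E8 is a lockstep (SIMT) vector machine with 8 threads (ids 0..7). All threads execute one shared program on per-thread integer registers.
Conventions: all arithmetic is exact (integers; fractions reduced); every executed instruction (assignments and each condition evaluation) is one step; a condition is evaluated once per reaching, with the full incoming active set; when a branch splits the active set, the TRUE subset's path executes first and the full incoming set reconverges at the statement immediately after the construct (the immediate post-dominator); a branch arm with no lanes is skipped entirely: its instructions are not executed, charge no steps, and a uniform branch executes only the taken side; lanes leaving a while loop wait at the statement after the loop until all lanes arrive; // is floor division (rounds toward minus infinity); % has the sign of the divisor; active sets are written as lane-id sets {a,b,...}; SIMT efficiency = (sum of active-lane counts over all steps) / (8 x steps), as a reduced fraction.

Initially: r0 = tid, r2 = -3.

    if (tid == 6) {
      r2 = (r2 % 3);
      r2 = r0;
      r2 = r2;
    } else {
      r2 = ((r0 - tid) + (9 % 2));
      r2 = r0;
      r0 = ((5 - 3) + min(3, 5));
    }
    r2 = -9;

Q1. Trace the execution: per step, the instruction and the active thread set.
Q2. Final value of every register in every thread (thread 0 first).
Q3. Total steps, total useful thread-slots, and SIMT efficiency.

step 0: eval (tid == 6)              {0,1,2,3,4,5,6,7}
step 1: r2 <- (r2 % 3)               {6}
step 2: r2 <- r0                     {6}
step 3: r2 <- r2                     {6}
step 4: r2 <- ((r0 - tid) + (9 % 2)) {0,1,2,3,4,5,7}
step 5: r2 <- r0                     {0,1,2,3,4,5,7}
step 6: r0 <- ((5 - 3) + min(3, 5))  {0,1,2,3,4,5,7}
step 7: r2 <- -9                     {0,1,2,3,4,5,6,7}

Answer: 8 steps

r0: 5,5,5,5,5,5,6,5
r2: -9,-9,-9,-9,-9,-9,-9,-9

steps = 8; useful = 40; efficiency = 40/64 = 5/8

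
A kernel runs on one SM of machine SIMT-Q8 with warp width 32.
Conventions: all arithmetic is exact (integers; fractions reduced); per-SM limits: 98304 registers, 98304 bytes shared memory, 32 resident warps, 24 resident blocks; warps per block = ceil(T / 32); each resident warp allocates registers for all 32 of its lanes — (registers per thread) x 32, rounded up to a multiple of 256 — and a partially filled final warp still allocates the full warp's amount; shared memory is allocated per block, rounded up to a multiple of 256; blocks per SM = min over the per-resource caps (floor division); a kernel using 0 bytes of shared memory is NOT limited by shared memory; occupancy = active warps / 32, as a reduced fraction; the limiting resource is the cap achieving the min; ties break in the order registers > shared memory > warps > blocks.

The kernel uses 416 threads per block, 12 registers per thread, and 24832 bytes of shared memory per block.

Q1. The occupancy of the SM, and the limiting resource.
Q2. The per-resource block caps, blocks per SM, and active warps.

Answer: occupancy 13/16, limited by warps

registers: 14 blocks
shared memory: 3 blocks
warps: 2 blocks
blocks: 24 blocks

Answer: 2 blocks, 26 active warps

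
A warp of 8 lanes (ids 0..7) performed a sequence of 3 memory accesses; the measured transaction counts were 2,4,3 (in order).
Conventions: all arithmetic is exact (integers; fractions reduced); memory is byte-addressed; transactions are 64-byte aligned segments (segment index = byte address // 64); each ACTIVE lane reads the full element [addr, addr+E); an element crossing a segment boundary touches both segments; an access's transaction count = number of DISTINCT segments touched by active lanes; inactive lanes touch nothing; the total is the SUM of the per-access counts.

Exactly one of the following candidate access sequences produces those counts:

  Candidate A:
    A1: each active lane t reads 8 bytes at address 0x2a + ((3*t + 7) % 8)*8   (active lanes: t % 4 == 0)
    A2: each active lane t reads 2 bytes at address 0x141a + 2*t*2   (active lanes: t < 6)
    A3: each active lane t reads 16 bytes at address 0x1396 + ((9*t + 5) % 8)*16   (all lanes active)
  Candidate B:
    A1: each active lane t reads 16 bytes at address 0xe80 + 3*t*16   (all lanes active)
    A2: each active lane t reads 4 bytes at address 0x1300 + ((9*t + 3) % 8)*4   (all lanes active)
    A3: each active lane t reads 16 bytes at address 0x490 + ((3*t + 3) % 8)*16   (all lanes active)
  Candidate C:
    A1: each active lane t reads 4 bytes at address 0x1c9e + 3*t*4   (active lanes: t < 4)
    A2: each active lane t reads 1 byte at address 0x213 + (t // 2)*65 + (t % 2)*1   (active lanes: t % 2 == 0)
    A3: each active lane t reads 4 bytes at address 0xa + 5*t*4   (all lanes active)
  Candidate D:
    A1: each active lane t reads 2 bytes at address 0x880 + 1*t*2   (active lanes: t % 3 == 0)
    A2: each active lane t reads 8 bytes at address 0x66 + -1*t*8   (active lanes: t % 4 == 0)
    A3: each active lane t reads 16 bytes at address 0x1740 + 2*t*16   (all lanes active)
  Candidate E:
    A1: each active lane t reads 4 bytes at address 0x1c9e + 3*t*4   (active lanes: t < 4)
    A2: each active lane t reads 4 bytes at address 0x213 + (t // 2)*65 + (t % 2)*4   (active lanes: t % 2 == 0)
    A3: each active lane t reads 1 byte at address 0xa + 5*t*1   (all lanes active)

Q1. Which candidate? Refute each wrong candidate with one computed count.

A: A1 gives 1 transaction, not 2
B: A1 gives 6 transactions, not 2
D: A1 gives 1 transaction, not 2
E: A3 gives 1 transaction, not 3
C: all counts match (2,4,3)

Answer: C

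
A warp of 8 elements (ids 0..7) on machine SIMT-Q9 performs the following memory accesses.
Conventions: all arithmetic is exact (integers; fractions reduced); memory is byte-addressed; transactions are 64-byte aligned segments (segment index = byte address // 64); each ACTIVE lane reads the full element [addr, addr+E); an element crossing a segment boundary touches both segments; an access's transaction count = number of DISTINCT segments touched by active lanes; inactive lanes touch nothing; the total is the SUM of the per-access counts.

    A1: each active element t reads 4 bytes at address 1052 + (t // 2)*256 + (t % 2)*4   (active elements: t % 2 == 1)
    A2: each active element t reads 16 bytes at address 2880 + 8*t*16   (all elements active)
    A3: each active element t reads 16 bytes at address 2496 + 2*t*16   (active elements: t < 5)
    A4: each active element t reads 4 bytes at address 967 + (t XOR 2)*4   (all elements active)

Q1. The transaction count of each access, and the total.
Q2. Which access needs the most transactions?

A1: 4 transactions
A2: 8 transactions
A3: 3 transactions
A4: 1 transaction

Answer: 4,8,3,1; total 16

Answer: A2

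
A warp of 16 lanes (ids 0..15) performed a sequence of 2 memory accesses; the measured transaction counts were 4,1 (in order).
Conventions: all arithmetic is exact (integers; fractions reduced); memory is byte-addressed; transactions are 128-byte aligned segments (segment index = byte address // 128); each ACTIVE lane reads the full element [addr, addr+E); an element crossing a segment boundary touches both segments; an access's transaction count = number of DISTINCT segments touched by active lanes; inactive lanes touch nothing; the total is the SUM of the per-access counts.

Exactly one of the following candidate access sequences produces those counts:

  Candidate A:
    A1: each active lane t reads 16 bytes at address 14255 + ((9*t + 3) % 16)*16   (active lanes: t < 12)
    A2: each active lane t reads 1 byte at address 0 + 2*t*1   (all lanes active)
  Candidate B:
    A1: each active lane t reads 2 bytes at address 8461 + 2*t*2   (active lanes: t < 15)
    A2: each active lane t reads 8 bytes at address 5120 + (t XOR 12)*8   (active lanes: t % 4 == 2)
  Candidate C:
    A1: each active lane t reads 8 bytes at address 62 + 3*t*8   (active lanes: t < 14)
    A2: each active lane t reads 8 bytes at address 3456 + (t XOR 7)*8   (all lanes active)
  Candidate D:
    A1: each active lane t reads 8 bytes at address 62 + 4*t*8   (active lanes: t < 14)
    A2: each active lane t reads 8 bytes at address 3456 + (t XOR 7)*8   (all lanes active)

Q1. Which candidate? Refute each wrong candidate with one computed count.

A: A1 gives 3 transactions, not 4
B: A1 gives 1 transaction, not 4
C: A1 gives 3 transactions, not 4
D: all counts match (4,1)

Answer: D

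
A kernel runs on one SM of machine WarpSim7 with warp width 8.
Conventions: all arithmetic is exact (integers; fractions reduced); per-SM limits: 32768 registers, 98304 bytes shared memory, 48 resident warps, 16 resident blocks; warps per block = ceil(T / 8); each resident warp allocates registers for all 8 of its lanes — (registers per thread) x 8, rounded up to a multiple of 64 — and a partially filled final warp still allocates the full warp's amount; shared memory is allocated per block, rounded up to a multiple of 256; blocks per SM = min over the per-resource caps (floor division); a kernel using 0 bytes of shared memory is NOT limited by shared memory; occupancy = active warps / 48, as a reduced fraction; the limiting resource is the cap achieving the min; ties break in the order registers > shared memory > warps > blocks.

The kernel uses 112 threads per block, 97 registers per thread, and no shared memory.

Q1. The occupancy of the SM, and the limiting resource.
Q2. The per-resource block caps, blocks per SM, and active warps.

Answer: occupancy 7/12, limited by registers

registers: 2 blocks
shared memory: no limit (kernel uses none)
warps: 3 blocks
blocks: 16 blocks

Answer: 2 blocks, 28 active warps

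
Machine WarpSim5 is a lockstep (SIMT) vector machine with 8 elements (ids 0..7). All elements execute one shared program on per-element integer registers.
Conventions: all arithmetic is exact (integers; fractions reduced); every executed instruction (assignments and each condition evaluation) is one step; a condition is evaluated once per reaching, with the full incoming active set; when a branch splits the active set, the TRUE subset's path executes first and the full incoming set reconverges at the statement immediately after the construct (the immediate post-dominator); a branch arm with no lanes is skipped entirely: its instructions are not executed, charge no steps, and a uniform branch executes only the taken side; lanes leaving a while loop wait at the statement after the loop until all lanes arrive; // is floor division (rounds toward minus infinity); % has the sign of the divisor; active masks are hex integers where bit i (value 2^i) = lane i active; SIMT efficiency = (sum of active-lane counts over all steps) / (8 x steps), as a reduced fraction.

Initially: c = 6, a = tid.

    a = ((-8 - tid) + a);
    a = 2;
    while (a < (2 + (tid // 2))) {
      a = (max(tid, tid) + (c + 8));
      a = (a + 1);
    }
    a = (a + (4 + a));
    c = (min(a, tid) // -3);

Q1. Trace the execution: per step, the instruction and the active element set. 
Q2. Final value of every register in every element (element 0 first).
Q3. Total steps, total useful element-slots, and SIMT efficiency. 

step 0: a <- ((-8 - tid) + a)        0xff
step 1: a <- 2                       0xff
step 2: eval (a < (2 + (tid // 2)))  0xff
step 3: a <- (max(tid, tid) + (c + 8)) 0xfc
step 4: a <- (a + 1)                 0xfc
step 5: eval (a < (2 + (tid // 2)))  0xfc
step 6: a <- (a + (4 + a))           0xff
step 7: c <- (min(a, tid) // -3)     0xff

Answer: 8 steps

c: 0,-1,-1,-1,-2,-2,-2,-3
a: 8,8,38,40,42,44,46,48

steps = 8; useful = 58; efficiency = 58/64 = 29/32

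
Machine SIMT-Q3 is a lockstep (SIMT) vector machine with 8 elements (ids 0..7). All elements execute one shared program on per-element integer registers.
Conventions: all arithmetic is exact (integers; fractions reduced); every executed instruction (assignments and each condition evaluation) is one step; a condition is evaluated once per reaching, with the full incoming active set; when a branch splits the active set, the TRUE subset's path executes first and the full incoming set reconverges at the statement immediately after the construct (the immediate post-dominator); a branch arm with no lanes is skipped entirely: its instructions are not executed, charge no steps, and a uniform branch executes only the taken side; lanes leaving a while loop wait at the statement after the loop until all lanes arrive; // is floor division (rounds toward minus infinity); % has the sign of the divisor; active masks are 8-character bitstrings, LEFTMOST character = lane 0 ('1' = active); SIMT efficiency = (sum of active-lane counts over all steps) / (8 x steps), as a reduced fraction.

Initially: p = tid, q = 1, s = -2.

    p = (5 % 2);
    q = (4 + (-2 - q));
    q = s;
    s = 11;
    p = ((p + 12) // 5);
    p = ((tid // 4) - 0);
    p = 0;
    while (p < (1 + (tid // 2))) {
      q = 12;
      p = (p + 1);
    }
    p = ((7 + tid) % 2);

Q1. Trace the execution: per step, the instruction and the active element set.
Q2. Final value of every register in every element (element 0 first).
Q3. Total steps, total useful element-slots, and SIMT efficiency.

step 0: p <- (5 % 2)                 11111111
step 1: q <- (4 + (-2 - q))          11111111
step 2: q <- s                       11111111
step 3: s <- 11                      11111111
step 4: p <- ((p + 12) // 5)         11111111
step 5: p <- ((tid // 4) - 0)        11111111
step 6: p <- 0                       11111111
step 7: eval (p < (1 + (tid // 2)))  11111111
step 8: q <- 12                      11111111
step 9: p <- (p + 1)                 11111111
step 10: eval (p < (1 + (tid // 2)))  11111111
step 11: q <- 12                      00111111
step 12: p <- (p + 1)                 00111111
step 13: eval (p < (1 + (tid // 2)))  00111111
step 14: q <- 12                      00001111
step 15: p <- (p + 1)                 00001111
step 16: eval (p < (1 + (tid // 2)))  00001111
step 17: q <- 12                      00000011
step 18: p <- (p + 1)                 00000011
step 19: eval (p < (1 + (tid // 2)))  00000011
step 20: p <- ((7 + tid) % 2)         11111111

Answer: 21 steps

p: 1,0,1,0,1,0,1,0
q: 12,12,12,12,12,12,12,12
s: 11,11,11,11,11,11,11,11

steps = 21; useful = 132; efficiency = 132/168 = 11/14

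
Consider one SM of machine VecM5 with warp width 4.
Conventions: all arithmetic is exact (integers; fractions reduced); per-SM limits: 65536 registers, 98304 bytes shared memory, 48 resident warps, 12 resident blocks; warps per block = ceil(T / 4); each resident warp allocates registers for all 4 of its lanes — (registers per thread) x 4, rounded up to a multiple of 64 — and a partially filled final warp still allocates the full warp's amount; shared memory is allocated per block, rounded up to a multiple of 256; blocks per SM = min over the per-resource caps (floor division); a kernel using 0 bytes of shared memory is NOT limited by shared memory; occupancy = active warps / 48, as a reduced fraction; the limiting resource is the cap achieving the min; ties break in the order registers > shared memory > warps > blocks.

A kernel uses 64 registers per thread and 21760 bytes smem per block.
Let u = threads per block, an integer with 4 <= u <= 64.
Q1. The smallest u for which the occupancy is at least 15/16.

Answer: u = 45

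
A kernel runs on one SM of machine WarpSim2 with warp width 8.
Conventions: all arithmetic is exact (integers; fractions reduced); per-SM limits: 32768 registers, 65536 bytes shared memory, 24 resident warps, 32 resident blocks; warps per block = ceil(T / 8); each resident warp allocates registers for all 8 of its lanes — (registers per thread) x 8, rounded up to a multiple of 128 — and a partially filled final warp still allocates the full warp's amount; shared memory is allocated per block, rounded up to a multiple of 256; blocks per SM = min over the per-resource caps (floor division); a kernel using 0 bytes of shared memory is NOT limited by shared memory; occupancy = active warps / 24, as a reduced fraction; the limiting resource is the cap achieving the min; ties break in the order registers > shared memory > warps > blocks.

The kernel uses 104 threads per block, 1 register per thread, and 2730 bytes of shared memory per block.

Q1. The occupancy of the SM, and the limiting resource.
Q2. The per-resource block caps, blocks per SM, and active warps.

Answer: occupancy 13/24, limited by warps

registers: 19 blocks
shared memory: 23 blocks
warps: 1 block
blocks: 32 blocks

Answer: 1 block, 13 active warps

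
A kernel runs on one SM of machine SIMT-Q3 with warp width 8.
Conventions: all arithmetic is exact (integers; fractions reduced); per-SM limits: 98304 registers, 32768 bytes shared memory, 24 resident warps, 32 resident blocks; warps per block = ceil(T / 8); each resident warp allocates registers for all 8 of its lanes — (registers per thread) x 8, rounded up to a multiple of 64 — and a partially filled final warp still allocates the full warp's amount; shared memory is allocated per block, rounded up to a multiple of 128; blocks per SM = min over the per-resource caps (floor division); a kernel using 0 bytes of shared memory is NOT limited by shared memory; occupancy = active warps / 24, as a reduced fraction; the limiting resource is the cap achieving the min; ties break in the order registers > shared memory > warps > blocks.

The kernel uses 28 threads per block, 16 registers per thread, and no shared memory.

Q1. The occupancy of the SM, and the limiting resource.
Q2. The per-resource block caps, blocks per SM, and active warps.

Answer: occupancy 1, limited by warps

registers: 192 blocks
shared memory: no limit (kernel uses none)
warps: 6 blocks
blocks: 32 blocks

Answer: 6 blocks, 24 active warps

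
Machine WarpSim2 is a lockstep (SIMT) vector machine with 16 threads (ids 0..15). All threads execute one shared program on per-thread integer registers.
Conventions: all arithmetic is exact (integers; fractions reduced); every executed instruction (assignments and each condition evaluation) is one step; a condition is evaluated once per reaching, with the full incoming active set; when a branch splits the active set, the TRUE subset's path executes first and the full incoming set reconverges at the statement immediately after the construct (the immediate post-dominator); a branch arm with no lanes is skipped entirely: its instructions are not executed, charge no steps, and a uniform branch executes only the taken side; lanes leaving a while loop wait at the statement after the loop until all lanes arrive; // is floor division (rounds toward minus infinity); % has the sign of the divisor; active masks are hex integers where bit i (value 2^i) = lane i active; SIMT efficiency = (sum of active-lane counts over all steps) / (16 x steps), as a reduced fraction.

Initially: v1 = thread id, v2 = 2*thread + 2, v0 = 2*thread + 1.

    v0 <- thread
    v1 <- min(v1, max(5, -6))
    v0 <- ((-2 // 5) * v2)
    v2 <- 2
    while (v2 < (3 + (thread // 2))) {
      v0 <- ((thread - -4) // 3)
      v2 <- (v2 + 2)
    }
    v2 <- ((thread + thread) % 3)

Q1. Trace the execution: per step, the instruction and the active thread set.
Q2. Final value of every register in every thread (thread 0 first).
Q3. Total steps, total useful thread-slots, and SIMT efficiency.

step 0: v0 <- thread                 0xffff
step 1: v1 <- min(v1, max(5, -6))    0xffff
step 2: v0 <- ((-2 // 5) * v2)       0xffff
step 3: v2 <- 2                      0xffff
step 4: eval (v2 < (3 + (thread // 2))) 0xffff
step 5: v0 <- ((thread - -4) // 3)   0xffff
step 6: v2 <- (v2 + 2)               0xffff
step 7: eval (v2 < (3 + (thread // 2))) 0xffff
step 8: v0 <- ((thread - -4) // 3)   0xfff0
step 9: v2 <- (v2 + 2)               0xfff0
step 10: eval (v2 < (3 + (thread // 2))) 0xfff0
step 11: v0 <- ((thread - -4) // 3)   0xff00
step 12: v2 <- (v2 + 2)               0xff00
step 13: eval (v2 < (3 + (thread // 2))) 0xff00
step 14: v0 <- ((thread - -4) // 3)   0xf000
step 15: v2 <- (v2 + 2)               0xf000
step 16: eval (v2 < (3 + (thread // 2))) 0xf000
step 17: v2 <- ((thread + thread) % 3) 0xffff

Answer: 18 steps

v1: 0,1,2,3,4,5,5,5,5,5,5,5,5,5,5,5
v2: 0,2,1,0,2,1,0,2,1,0,2,1,0,2,1,0
v0: 1,1,2,2,2,3,3,3,4,4,4,5,5,5,6,6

steps = 18; useful = 216; efficiency = 216/288 = 3/4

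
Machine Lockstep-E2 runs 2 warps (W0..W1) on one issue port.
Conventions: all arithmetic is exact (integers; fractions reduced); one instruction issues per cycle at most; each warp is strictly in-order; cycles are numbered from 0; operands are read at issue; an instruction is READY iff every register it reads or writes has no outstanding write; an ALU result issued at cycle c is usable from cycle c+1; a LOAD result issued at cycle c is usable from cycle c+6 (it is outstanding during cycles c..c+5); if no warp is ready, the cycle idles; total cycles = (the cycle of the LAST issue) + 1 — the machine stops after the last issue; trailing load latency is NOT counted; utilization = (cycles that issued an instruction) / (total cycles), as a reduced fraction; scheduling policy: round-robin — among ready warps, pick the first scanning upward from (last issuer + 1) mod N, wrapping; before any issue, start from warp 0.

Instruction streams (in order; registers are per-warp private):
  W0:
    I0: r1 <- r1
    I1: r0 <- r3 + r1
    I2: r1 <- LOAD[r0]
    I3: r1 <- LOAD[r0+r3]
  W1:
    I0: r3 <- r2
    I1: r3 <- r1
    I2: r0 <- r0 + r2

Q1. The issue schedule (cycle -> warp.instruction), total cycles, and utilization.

cycle 0: W0.I0
cycle 1: W1.I0
cycle 2: W0.I1
cycle 3: W1.I1
cycle 4: W0.I2
cycle 5: W1.I2
cycle 6: idle
cycle 7: idle
cycle 8: idle
cycle 9: idle
cycle 10: W0.I3

Answer: 11 cycles, utilization 7/11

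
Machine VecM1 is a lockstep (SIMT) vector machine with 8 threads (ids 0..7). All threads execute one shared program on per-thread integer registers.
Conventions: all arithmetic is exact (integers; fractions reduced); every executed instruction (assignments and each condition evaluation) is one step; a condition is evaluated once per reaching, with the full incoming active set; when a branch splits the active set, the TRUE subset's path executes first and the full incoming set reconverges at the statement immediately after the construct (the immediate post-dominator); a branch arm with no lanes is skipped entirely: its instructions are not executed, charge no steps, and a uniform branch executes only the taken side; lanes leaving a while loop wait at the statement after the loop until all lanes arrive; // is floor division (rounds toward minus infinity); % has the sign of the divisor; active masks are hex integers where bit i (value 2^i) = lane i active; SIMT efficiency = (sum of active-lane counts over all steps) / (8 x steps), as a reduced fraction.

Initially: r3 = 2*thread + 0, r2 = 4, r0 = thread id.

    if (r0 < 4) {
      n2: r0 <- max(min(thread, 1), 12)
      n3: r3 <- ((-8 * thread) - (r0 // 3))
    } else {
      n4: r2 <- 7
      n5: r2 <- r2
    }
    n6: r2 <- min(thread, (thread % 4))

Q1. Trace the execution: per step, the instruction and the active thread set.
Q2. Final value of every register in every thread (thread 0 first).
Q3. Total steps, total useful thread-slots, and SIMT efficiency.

step 0: eval (r0 < 4)                0xff
step 1: r0 <- max(min(thread, 1), 12) 0x0f
step 2: r3 <- ((-8 * thread) - (r0 // 3)) 0x0f
step 3: r2 <- 7                      0xf0
step 4: r2 <- r2                     0xf0
step 5: r2 <- min(thread, (thread % 4)) 0xff

Answer: 6 steps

r3: -4,-12,-20,-28,8,10,12,14
r2: 0,1,2,3,0,1,2,3
r0: 12,12,12,12,4,5,6,7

steps = 6; useful = 32; efficiency = 32/48 = 2/3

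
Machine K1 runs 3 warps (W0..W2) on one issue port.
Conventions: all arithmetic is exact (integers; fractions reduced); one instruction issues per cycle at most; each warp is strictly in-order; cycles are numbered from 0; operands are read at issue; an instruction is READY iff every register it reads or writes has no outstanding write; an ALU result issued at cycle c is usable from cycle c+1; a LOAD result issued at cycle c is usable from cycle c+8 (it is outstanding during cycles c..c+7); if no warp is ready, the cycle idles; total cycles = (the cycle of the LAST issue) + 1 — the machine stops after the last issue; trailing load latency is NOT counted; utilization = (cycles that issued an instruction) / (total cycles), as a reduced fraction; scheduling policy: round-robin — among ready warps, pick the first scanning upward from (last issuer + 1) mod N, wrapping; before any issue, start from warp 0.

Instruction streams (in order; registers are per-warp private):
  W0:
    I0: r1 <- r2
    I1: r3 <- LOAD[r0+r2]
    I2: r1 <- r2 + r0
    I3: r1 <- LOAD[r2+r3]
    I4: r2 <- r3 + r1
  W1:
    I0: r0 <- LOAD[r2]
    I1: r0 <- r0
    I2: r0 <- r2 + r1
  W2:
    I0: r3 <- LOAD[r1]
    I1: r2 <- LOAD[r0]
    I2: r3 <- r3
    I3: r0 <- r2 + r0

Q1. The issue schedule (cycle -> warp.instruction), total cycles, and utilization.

cycle 0: W0.I0
cycle 1: W1.I0
cycle 2: W2.I0
cycle 3: W0.I1
cycle 4: W2.I1
cycle 5: W0.I2
cycle 6: idle
cycle 7: idle
cycle 8: idle
cycle 9: W1.I1
cycle 10: W2.I2
cycle 11: W0.I3
cycle 12: W1.I2
cycle 13: W2.I3
cycle 14: idle
cycle 15: idle
cycle 16: idle
cycle 17: idle
cycle 18: idle
cycle 19: W0.I4

Answer: 20 cycles, utilization 3/5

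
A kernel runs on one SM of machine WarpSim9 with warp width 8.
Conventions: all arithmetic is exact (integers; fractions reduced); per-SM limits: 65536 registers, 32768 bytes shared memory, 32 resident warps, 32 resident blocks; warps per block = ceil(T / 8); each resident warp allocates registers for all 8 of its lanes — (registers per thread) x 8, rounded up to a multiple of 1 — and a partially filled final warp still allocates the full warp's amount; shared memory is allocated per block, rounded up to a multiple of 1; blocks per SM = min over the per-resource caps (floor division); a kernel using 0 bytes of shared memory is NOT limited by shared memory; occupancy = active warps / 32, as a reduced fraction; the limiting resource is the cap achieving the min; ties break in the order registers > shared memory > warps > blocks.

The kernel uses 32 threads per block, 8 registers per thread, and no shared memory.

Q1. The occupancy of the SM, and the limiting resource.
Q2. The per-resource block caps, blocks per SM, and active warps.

Answer: occupancy 1, limited by warps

registers: 256 blocks
shared memory: no limit (kernel uses none)
warps: 8 blocks
blocks: 32 blocks

Answer: 8 blocks, 32 active warps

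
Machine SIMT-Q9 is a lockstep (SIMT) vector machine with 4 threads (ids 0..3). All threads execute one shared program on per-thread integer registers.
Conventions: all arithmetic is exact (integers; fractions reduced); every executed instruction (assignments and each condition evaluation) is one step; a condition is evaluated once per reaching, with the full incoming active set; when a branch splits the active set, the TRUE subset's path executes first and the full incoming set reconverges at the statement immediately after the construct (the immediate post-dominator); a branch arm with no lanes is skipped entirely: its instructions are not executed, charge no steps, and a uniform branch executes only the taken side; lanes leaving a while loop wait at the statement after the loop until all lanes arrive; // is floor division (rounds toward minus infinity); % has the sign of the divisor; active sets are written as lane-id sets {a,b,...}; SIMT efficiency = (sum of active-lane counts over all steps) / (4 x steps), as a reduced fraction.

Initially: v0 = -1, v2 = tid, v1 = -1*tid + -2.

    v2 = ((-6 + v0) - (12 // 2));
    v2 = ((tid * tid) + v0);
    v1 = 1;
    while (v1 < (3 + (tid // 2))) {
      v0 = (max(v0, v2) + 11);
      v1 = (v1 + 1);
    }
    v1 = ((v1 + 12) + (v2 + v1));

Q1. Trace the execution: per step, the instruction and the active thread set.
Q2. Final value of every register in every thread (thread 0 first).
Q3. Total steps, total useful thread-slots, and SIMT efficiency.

step 0: v2 <- ((-6 + v0) - (12 // 2)) {0,1,2,3}
step 1: v2 <- ((tid * tid) + v0)     {0,1,2,3}
step 2: v1 <- 1                      {0,1,2,3}
step 3: eval (v1 < (3 + (tid // 2))) {0,1,2,3}
step 4: v0 <- (max(v0, v2) + 11)     {0,1,2,3}
step 5: v1 <- (v1 + 1)               {0,1,2,3}
step 6: eval (v1 < (3 + (tid // 2))) {0,1,2,3}
step 7: v0 <- (max(v0, v2) + 11)     {0,1,2,3}
step 8: v1 <- (v1 + 1)               {0,1,2,3}
step 9: eval (v1 < (3 + (tid // 2))) {0,1,2,3}
step 10: v0 <- (max(v0, v2) + 11)     {2,3}
step 11: v1 <- (v1 + 1)               {2,3}
step 12: eval (v1 < (3 + (tid // 2))) {2,3}
step 13: v1 <- ((v1 + 12) + (v2 + v1)) {0,1,2,3}

Answer: 14 steps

v0: 21,22,36,41
v2: -1,0,3,8
v1: 17,18,23,28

steps = 14; useful = 50; efficiency = 50/56 = 25/28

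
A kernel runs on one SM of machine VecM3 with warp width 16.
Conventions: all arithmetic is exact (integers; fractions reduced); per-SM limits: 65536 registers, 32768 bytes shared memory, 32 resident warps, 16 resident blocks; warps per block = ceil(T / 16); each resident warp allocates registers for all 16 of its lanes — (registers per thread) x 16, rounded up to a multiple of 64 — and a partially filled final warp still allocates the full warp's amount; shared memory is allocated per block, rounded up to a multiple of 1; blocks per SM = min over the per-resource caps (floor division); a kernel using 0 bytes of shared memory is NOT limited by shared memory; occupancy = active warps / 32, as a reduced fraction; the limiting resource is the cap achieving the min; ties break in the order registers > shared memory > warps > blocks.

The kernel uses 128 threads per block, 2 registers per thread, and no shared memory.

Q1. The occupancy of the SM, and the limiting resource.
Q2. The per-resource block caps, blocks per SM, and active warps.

Answer: occupancy 1, limited by warps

registers: 128 blocks
shared memory: no limit (kernel uses none)
warps: 4 blocks
blocks: 16 blocks

Answer: 4 blocks, 32 active warps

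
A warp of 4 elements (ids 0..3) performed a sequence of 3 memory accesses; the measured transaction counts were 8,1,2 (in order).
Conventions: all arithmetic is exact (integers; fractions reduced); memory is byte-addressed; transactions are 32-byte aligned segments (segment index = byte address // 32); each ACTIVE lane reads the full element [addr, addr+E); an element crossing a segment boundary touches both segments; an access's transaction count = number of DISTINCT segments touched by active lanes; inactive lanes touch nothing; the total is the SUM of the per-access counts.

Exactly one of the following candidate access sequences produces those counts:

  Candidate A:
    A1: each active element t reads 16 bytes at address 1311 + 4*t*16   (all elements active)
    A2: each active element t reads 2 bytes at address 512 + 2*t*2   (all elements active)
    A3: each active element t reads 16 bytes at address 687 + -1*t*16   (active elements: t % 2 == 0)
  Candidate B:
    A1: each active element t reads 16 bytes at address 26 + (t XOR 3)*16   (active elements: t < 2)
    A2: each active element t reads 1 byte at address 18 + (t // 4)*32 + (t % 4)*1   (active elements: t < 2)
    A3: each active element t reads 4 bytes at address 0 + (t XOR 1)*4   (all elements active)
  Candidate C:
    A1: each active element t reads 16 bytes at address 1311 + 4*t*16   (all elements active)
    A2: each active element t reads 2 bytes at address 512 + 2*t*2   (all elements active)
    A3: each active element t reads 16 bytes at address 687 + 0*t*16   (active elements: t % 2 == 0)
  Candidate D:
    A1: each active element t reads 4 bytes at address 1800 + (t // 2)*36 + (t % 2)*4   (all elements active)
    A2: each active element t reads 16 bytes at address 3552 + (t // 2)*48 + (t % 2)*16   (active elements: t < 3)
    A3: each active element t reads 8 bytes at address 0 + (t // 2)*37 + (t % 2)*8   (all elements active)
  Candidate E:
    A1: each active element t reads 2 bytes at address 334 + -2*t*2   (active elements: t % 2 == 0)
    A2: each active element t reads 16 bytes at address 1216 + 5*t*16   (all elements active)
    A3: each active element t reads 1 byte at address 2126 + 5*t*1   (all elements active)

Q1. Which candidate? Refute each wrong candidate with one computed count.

B: A1 gives 2 transactions, not 8
C: A3 gives 1 transaction, not 2
D: A1 gives 2 transactions, not 8
E: A1 gives 1 transaction, not 8
A: all counts match (8,1,2)

Answer: A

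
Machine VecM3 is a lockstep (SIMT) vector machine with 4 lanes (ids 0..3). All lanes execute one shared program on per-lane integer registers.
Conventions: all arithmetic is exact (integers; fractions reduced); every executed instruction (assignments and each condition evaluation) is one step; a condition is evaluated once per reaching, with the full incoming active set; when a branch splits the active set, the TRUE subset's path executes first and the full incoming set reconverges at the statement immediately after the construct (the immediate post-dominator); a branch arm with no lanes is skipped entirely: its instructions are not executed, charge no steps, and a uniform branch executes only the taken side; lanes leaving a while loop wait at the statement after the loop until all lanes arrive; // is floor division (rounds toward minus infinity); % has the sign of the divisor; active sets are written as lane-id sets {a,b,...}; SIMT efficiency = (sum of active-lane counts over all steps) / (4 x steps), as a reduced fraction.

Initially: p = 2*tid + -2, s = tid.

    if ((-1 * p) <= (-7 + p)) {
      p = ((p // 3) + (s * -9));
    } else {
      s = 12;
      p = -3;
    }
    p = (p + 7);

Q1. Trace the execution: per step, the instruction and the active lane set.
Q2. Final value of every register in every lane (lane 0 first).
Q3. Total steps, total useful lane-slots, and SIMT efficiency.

step 0: eval ((-1 * p) <= (-7 + p))  {0,1,2,3}
step 1: p <- ((p // 3) + (s * -9))   {3}
step 2: s <- 12                      {0,1,2}
step 3: p <- -3                      {0,1,2}
step 4: p <- (p + 7)                 {0,1,2,3}

Answer: 5 steps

p: 4,4,4,-19
s: 12,12,12,3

steps = 5; useful = 15; efficiency = 15/20 = 3/4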